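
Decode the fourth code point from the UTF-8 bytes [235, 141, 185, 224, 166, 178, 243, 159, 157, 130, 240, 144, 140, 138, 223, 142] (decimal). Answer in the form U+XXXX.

Offset 0: leading byte 0xEB = 11101011 → 3-byte char #1 = EB 8D B9.
Offset 3: leading byte 0xE0 = 11100000 → 3-byte char #2 = E0 A6 B2.
Offset 6: leading byte 0xF3 = 11110011 → 4-byte char #3 = F3 9F 9D 82.
Offset 10: leading byte 0xF0 = 11110000 → 4-byte char #4 = F0 90 8C 8A.
Leading byte 0xF0 = 11110000 matches 11110xxx → 4-byte sequence.
Byte 1: 0xF0 = 11110000, payload 000 (3 bits).
Byte 2: 0x90 = 10010000 (10xxxxxx ✓), payload 010000.
Byte 3: 0x8C = 10001100 (10xxxxxx ✓), payload 001100.
Byte 4: 0x8A = 10001010 (10xxxxxx ✓), payload 001010.
Concatenate: 000010000001100001010 = 0x1030A (21 bits → U+1030A).

U+1030A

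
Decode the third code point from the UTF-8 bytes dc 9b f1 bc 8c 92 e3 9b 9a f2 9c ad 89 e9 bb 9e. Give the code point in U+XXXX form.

U+36DA

Offset 0: leading byte 0xDC = 11011100 → 2-byte char #1 = DC 9B.
Offset 2: leading byte 0xF1 = 11110001 → 4-byte char #2 = F1 BC 8C 92.
Offset 6: leading byte 0xE3 = 11100011 → 3-byte char #3 = E3 9B 9A.
Leading byte 0xE3 = 11100011 matches 1110xxxx → 3-byte sequence.
Byte 1: 0xE3 = 11100011, payload 0011 (4 bits).
Byte 2: 0x9B = 10011011 (10xxxxxx ✓), payload 011011.
Byte 3: 0x9A = 10011010 (10xxxxxx ✓), payload 011010.
Concatenate: 0011011011011010 = 0x36DA (16 bits → U+36DA).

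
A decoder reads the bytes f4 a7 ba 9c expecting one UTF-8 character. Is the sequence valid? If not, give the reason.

Leading byte 0xF4 = 11110100 → 4-byte form.
Payload = 0x127E9C, which exceeds U+10FFFF, the maximum Unicode code point. (Leading bytes F5–FF, or F4 followed by ≥ 0x90, are invalid.)

invalid (encodes a value above U+10FFFF)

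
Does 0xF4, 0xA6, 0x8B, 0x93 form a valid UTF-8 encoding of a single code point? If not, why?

Leading byte 0xF4 = 11110100 → 4-byte form.
Payload = 0x1262D3, which exceeds U+10FFFF, the maximum Unicode code point. (Leading bytes F5–FF, or F4 followed by ≥ 0x90, are invalid.)

invalid (encodes a value above U+10FFFF)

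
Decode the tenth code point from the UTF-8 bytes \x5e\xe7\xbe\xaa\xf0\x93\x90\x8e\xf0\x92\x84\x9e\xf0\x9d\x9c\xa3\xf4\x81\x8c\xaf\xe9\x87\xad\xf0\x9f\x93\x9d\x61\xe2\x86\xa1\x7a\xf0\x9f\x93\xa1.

Offset 0: leading byte 0x5E = 01011110 → 1-byte char #1 = 5E.
Offset 1: leading byte 0xE7 = 11100111 → 3-byte char #2 = E7 BE AA.
Offset 4: leading byte 0xF0 = 11110000 → 4-byte char #3 = F0 93 90 8E.
Offset 8: leading byte 0xF0 = 11110000 → 4-byte char #4 = F0 92 84 9E.
Offset 12: leading byte 0xF0 = 11110000 → 4-byte char #5 = F0 9D 9C A3.
Offset 16: leading byte 0xF4 = 11110100 → 4-byte char #6 = F4 81 8C AF.
Offset 20: leading byte 0xE9 = 11101001 → 3-byte char #7 = E9 87 AD.
Offset 23: leading byte 0xF0 = 11110000 → 4-byte char #8 = F0 9F 93 9D.
Offset 27: leading byte 0x61 = 01100001 → 1-byte char #9 = 61.
Offset 28: leading byte 0xE2 = 11100010 → 3-byte char #10 = E2 86 A1.
Leading byte 0xE2 = 11100010 matches 1110xxxx → 3-byte sequence.
Byte 1: 0xE2 = 11100010, payload 0010 (4 bits).
Byte 2: 0x86 = 10000110 (10xxxxxx ✓), payload 000110.
Byte 3: 0xA1 = 10100001 (10xxxxxx ✓), payload 100001.
Concatenate: 0010000110100001 = 0x21A1 (16 bits → U+21A1).

U+21A1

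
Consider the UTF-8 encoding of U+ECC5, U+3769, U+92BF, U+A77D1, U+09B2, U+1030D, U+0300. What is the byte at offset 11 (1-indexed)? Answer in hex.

0xA7

1-indexed offset 11 is 0-indexed offset 10.
U+ECC5 → 3-byte form EE B3 85 at offsets 0–2.
U+3769 → 3-byte form E3 9D A9 at offsets 3–5.
U+92BF → 3-byte form E9 8A BF at offsets 6–8.
U+A77D1 → 4-byte form F2 A7 9F 91 at offsets 9–12.
Offset 10 falls in char 4's range; it's byte 2 of F2 A7 9F 91 = 0xA7.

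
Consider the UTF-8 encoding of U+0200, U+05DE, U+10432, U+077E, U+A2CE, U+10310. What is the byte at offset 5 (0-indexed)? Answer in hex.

0x90

U+0200 → 2-byte form C8 80 at offsets 0–1.
U+05DE → 2-byte form D7 9E at offsets 2–3.
U+10432 → 4-byte form F0 90 90 B2 at offsets 4–7.
Offset 5 falls in char 3's range; it's byte 2 of F0 90 90 B2 = 0x90.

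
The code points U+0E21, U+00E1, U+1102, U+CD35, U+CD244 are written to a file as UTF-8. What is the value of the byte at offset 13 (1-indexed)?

0x8D

1-indexed offset 13 is 0-indexed offset 12.
U+0E21 → 3-byte form E0 B8 A1 at offsets 0–2.
U+00E1 → 2-byte form C3 A1 at offsets 3–4.
U+1102 → 3-byte form E1 84 82 at offsets 5–7.
U+CD35 → 3-byte form EC B4 B5 at offsets 8–10.
U+CD244 → 4-byte form F3 8D 89 84 at offsets 11–14.
Offset 12 falls in char 5's range; it's byte 2 of F3 8D 89 84 = 0x8D.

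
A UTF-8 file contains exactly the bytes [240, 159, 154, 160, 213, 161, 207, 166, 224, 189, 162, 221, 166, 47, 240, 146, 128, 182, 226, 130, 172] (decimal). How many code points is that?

8

Byte at offset 0: 0xF0 = 11110000 → 4-byte char (#1). Advance 4.
Byte at offset 4: 0xD5 = 11010101 → 2-byte char (#2). Advance 2.
Byte at offset 6: 0xCF = 11001111 → 2-byte char (#3). Advance 2.
Byte at offset 8: 0xE0 = 11100000 → 3-byte char (#4). Advance 3.
Byte at offset 11: 0xDD = 11011101 → 2-byte char (#5). Advance 2.
Byte at offset 13: 0x2F = 00101111 → 1-byte char (#6). Advance 1.
Byte at offset 14: 0xF0 = 11110000 → 4-byte char (#7). Advance 4.
Byte at offset 18: 0xE2 = 11100010 → 3-byte char (#8). Advance 3.
Reached end at offset 21 after 8 code points.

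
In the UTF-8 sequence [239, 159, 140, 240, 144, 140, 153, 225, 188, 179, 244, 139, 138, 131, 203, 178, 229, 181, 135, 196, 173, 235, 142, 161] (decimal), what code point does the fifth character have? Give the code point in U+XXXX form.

Offset 0: leading byte 0xEF = 11101111 → 3-byte char #1 = EF 9F 8C.
Offset 3: leading byte 0xF0 = 11110000 → 4-byte char #2 = F0 90 8C 99.
Offset 7: leading byte 0xE1 = 11100001 → 3-byte char #3 = E1 BC B3.
Offset 10: leading byte 0xF4 = 11110100 → 4-byte char #4 = F4 8B 8A 83.
Offset 14: leading byte 0xCB = 11001011 → 2-byte char #5 = CB B2.
Leading byte 0xCB = 11001011 matches 110xxxxx → 2-byte sequence.
Byte 1: 0xCB = 11001011, payload 01011 (5 bits).
Byte 2: 0xB2 = 10110010 (10xxxxxx ✓), payload 110010.
Concatenate: 01011110010 = 0x2F2 (11 bits → U+02F2).

U+02F2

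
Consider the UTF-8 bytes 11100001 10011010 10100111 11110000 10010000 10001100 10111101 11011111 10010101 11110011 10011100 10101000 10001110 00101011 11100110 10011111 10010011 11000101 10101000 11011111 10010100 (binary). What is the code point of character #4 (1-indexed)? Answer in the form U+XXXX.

Offset 0: leading byte 0xE1 = 11100001 → 3-byte char #1 = E1 9A A7.
Offset 3: leading byte 0xF0 = 11110000 → 4-byte char #2 = F0 90 8C BD.
Offset 7: leading byte 0xDF = 11011111 → 2-byte char #3 = DF 95.
Offset 9: leading byte 0xF3 = 11110011 → 4-byte char #4 = F3 9C A8 8E.
Leading byte 0xF3 = 11110011 matches 11110xxx → 4-byte sequence.
Byte 1: 0xF3 = 11110011, payload 011 (3 bits).
Byte 2: 0x9C = 10011100 (10xxxxxx ✓), payload 011100.
Byte 3: 0xA8 = 10101000 (10xxxxxx ✓), payload 101000.
Byte 4: 0x8E = 10001110 (10xxxxxx ✓), payload 001110.
Concatenate: 011011100101000001110 = 0xDCA0E (21 bits → U+DCA0E).

U+DCA0E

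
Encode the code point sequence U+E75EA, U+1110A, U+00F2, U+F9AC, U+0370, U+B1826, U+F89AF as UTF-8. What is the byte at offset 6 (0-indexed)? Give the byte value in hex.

0x84

U+E75EA → 4-byte form F3 A7 97 AA at offsets 0–3.
U+1110A → 4-byte form F0 91 84 8A at offsets 4–7.
Offset 6 falls in char 2's range; it's byte 3 of F0 91 84 8A = 0x84.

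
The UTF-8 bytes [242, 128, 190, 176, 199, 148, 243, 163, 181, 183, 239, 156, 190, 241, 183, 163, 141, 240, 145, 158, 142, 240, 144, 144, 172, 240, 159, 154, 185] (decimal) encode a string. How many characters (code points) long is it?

8

Byte at offset 0: 0xF2 = 11110010 → 4-byte char (#1). Advance 4.
Byte at offset 4: 0xC7 = 11000111 → 2-byte char (#2). Advance 2.
Byte at offset 6: 0xF3 = 11110011 → 4-byte char (#3). Advance 4.
Byte at offset 10: 0xEF = 11101111 → 3-byte char (#4). Advance 3.
Byte at offset 13: 0xF1 = 11110001 → 4-byte char (#5). Advance 4.
Byte at offset 17: 0xF0 = 11110000 → 4-byte char (#6). Advance 4.
Byte at offset 21: 0xF0 = 11110000 → 4-byte char (#7). Advance 4.
Byte at offset 25: 0xF0 = 11110000 → 4-byte char (#8). Advance 4.
Reached end at offset 29 after 8 code points.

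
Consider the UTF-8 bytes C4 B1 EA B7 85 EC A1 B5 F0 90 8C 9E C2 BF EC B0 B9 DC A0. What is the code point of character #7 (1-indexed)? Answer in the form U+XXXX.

U+0720

Offset 0: leading byte 0xC4 = 11000100 → 2-byte char #1 = C4 B1.
Offset 2: leading byte 0xEA = 11101010 → 3-byte char #2 = EA B7 85.
Offset 5: leading byte 0xEC = 11101100 → 3-byte char #3 = EC A1 B5.
Offset 8: leading byte 0xF0 = 11110000 → 4-byte char #4 = F0 90 8C 9E.
Offset 12: leading byte 0xC2 = 11000010 → 2-byte char #5 = C2 BF.
Offset 14: leading byte 0xEC = 11101100 → 3-byte char #6 = EC B0 B9.
Offset 17: leading byte 0xDC = 11011100 → 2-byte char #7 = DC A0.
Leading byte 0xDC = 11011100 matches 110xxxxx → 2-byte sequence.
Byte 1: 0xDC = 11011100, payload 11100 (5 bits).
Byte 2: 0xA0 = 10100000 (10xxxxxx ✓), payload 100000.
Concatenate: 11100100000 = 0x720 (11 bits → U+0720).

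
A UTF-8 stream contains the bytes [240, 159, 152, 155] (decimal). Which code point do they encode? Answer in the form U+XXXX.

Leading byte 0xF0 = 11110000 matches 11110xxx → 4-byte sequence.
Byte 1: 0xF0 = 11110000, payload 000 (3 bits).
Byte 2: 0x9F = 10011111 (10xxxxxx ✓), payload 011111.
Byte 3: 0x98 = 10011000 (10xxxxxx ✓), payload 011000.
Byte 4: 0x9B = 10011011 (10xxxxxx ✓), payload 011011.
Concatenate: 000011111011000011011 = 0x1F61B (21 bits → U+1F61B).

U+1F61B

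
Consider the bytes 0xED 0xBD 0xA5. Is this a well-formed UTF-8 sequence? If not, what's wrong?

invalid (encodes a surrogate (U+D800–U+DFFF))

Structurally a 3-byte sequence; payload = 0xDF65.
But 0xDF65 is in U+D800–U+DFFF, the surrogate range. Surrogates are not Unicode scalar values and are forbidden in UTF-8.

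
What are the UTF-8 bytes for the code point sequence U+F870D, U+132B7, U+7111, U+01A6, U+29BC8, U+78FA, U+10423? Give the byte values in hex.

F3 B8 9C 8D F0 93 8A B7 E7 84 91 C6 A6 F0 A9 AF 88 E7 A3 BA F0 90 90 A3

U+F870D: 4-byte form → F3 B8 9C 8D.
U+132B7: 4-byte form → F0 93 8A B7.
U+7111: 3-byte form → E7 84 91.
U+01A6: 2-byte form → C6 A6.
U+29BC8: 4-byte form → F0 A9 AF 88.
U+78FA: 3-byte form → E7 A3 BA.
U+10423: 4-byte form → F0 90 90 A3.
Concatenated (24 bytes): F3 B8 9C 8D F0 93 8A B7 E7 84 91 C6 A6 F0 A9 AF 88 E7 A3 BA F0 90 90 A3.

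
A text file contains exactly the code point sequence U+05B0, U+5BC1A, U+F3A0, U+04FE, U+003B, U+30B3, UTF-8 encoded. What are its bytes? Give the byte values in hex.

D6 B0 F1 9B B0 9A EF 8E A0 D3 BE 3B E3 82 B3

U+05B0: 2-byte form → D6 B0.
U+5BC1A: 4-byte form → F1 9B B0 9A.
U+F3A0: 3-byte form → EF 8E A0.
U+04FE: 2-byte form → D3 BE.
U+003B: 1-byte form → 3B.
U+30B3: 3-byte form → E3 82 B3.
Concatenated (15 bytes): D6 B0 F1 9B B0 9A EF 8E A0 D3 BE 3B E3 82 B3.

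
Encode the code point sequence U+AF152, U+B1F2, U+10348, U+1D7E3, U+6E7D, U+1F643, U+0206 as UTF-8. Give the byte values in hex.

U+AF152: 4-byte form → F2 AF 85 92.
U+B1F2: 3-byte form → EB 87 B2.
U+10348: 4-byte form → F0 90 8D 88.
U+1D7E3: 4-byte form → F0 9D 9F A3.
U+6E7D: 3-byte form → E6 B9 BD.
U+1F643: 4-byte form → F0 9F 99 83.
U+0206: 2-byte form → C8 86.
Concatenated (24 bytes): F2 AF 85 92 EB 87 B2 F0 90 8D 88 F0 9D 9F A3 E6 B9 BD F0 9F 99 83 C8 86.

F2 AF 85 92 EB 87 B2 F0 90 8D 88 F0 9D 9F A3 E6 B9 BD F0 9F 99 83 C8 86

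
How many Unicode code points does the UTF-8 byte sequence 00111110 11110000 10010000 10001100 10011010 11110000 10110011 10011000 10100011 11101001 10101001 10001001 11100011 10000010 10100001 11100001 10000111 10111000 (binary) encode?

6

Byte at offset 0: 0x3E = 00111110 → 1-byte char (#1). Advance 1.
Byte at offset 1: 0xF0 = 11110000 → 4-byte char (#2). Advance 4.
Byte at offset 5: 0xF0 = 11110000 → 4-byte char (#3). Advance 4.
Byte at offset 9: 0xE9 = 11101001 → 3-byte char (#4). Advance 3.
Byte at offset 12: 0xE3 = 11100011 → 3-byte char (#5). Advance 3.
Byte at offset 15: 0xE1 = 11100001 → 3-byte char (#6). Advance 3.
Reached end at offset 18 after 6 code points.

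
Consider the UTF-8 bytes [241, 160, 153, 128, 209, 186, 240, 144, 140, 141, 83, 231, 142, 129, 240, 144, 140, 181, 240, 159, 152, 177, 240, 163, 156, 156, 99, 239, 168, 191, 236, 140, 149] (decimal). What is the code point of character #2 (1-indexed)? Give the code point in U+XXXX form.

Offset 0: leading byte 0xF1 = 11110001 → 4-byte char #1 = F1 A0 99 80.
Offset 4: leading byte 0xD1 = 11010001 → 2-byte char #2 = D1 BA.
Leading byte 0xD1 = 11010001 matches 110xxxxx → 2-byte sequence.
Byte 1: 0xD1 = 11010001, payload 10001 (5 bits).
Byte 2: 0xBA = 10111010 (10xxxxxx ✓), payload 111010.
Concatenate: 10001111010 = 0x47A (11 bits → U+047A).

U+047A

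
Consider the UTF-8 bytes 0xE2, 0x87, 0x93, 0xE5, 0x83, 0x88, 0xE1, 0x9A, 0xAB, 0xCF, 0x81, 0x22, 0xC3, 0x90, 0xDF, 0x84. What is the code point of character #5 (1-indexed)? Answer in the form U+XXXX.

U+0022

Offset 0: leading byte 0xE2 = 11100010 → 3-byte char #1 = E2 87 93.
Offset 3: leading byte 0xE5 = 11100101 → 3-byte char #2 = E5 83 88.
Offset 6: leading byte 0xE1 = 11100001 → 3-byte char #3 = E1 9A AB.
Offset 9: leading byte 0xCF = 11001111 → 2-byte char #4 = CF 81.
Offset 11: leading byte 0x22 = 00100010 → 1-byte char #5 = 22.
Leading byte 0x22 = 00100010 matches 0xxxxxxx → 1-byte sequence.
Byte 1: 0x22 = 00100010, payload 0100010 (7 bits).
Concatenate: 0100010 = 0x22 (7 bits → U+0022).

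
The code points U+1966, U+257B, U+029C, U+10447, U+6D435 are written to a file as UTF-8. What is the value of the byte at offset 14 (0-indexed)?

U+1966 → 3-byte form E1 A5 A6 at offsets 0–2.
U+257B → 3-byte form E2 95 BB at offsets 3–5.
U+029C → 2-byte form CA 9C at offsets 6–7.
U+10447 → 4-byte form F0 90 91 87 at offsets 8–11.
U+6D435 → 4-byte form F1 AD 90 B5 at offsets 12–15.
Offset 14 falls in char 5's range; it's byte 3 of F1 AD 90 B5 = 0x90.

0x90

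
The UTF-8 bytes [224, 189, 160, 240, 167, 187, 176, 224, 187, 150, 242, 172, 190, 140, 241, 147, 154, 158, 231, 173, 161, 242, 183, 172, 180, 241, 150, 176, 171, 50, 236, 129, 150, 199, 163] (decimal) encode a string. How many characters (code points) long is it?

Byte at offset 0: 0xE0 = 11100000 → 3-byte char (#1). Advance 3.
Byte at offset 3: 0xF0 = 11110000 → 4-byte char (#2). Advance 4.
Byte at offset 7: 0xE0 = 11100000 → 3-byte char (#3). Advance 3.
Byte at offset 10: 0xF2 = 11110010 → 4-byte char (#4). Advance 4.
Byte at offset 14: 0xF1 = 11110001 → 4-byte char (#5). Advance 4.
Byte at offset 18: 0xE7 = 11100111 → 3-byte char (#6). Advance 3.
Byte at offset 21: 0xF2 = 11110010 → 4-byte char (#7). Advance 4.
Byte at offset 25: 0xF1 = 11110001 → 4-byte char (#8). Advance 4.
Byte at offset 29: 0x32 = 00110010 → 1-byte char (#9). Advance 1.
Byte at offset 30: 0xEC = 11101100 → 3-byte char (#10). Advance 3.
Byte at offset 33: 0xC7 = 11000111 → 2-byte char (#11). Advance 2.
Reached end at offset 35 after 11 code points.

11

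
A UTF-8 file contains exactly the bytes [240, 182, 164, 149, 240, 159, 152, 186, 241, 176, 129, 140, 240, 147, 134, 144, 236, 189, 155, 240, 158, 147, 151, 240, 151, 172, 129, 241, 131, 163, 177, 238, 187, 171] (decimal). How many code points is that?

9

Byte at offset 0: 0xF0 = 11110000 → 4-byte char (#1). Advance 4.
Byte at offset 4: 0xF0 = 11110000 → 4-byte char (#2). Advance 4.
Byte at offset 8: 0xF1 = 11110001 → 4-byte char (#3). Advance 4.
Byte at offset 12: 0xF0 = 11110000 → 4-byte char (#4). Advance 4.
Byte at offset 16: 0xEC = 11101100 → 3-byte char (#5). Advance 3.
Byte at offset 19: 0xF0 = 11110000 → 4-byte char (#6). Advance 4.
Byte at offset 23: 0xF0 = 11110000 → 4-byte char (#7). Advance 4.
Byte at offset 27: 0xF1 = 11110001 → 4-byte char (#8). Advance 4.
Byte at offset 31: 0xEE = 11101110 → 3-byte char (#9). Advance 3.
Reached end at offset 34 after 9 code points.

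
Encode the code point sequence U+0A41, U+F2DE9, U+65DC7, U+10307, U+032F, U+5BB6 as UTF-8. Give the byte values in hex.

E0 A9 81 F3 B2 B7 A9 F1 A5 B7 87 F0 90 8C 87 CC AF E5 AE B6

U+0A41: 3-byte form → E0 A9 81.
U+F2DE9: 4-byte form → F3 B2 B7 A9.
U+65DC7: 4-byte form → F1 A5 B7 87.
U+10307: 4-byte form → F0 90 8C 87.
U+032F: 2-byte form → CC AF.
U+5BB6: 3-byte form → E5 AE B6.
Concatenated (20 bytes): E0 A9 81 F3 B2 B7 A9 F1 A5 B7 87 F0 90 8C 87 CC AF E5 AE B6.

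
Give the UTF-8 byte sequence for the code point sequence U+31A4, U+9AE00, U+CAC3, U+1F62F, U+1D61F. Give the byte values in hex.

E3 86 A4 F2 9A B8 80 EC AB 83 F0 9F 98 AF F0 9D 98 9F

U+31A4: 3-byte form → E3 86 A4.
U+9AE00: 4-byte form → F2 9A B8 80.
U+CAC3: 3-byte form → EC AB 83.
U+1F62F: 4-byte form → F0 9F 98 AF.
U+1D61F: 4-byte form → F0 9D 98 9F.
Concatenated (18 bytes): E3 86 A4 F2 9A B8 80 EC AB 83 F0 9F 98 AF F0 9D 98 9F.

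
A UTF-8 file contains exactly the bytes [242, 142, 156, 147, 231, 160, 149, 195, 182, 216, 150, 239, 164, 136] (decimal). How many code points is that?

5

Byte at offset 0: 0xF2 = 11110010 → 4-byte char (#1). Advance 4.
Byte at offset 4: 0xE7 = 11100111 → 3-byte char (#2). Advance 3.
Byte at offset 7: 0xC3 = 11000011 → 2-byte char (#3). Advance 2.
Byte at offset 9: 0xD8 = 11011000 → 2-byte char (#4). Advance 2.
Byte at offset 11: 0xEF = 11101111 → 3-byte char (#5). Advance 3.
Reached end at offset 14 after 5 code points.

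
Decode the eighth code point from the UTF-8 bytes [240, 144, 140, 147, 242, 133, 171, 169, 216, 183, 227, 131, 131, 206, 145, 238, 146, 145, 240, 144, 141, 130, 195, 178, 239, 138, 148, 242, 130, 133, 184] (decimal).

U+00F2

Offset 0: leading byte 0xF0 = 11110000 → 4-byte char #1 = F0 90 8C 93.
Offset 4: leading byte 0xF2 = 11110010 → 4-byte char #2 = F2 85 AB A9.
Offset 8: leading byte 0xD8 = 11011000 → 2-byte char #3 = D8 B7.
Offset 10: leading byte 0xE3 = 11100011 → 3-byte char #4 = E3 83 83.
Offset 13: leading byte 0xCE = 11001110 → 2-byte char #5 = CE 91.
Offset 15: leading byte 0xEE = 11101110 → 3-byte char #6 = EE 92 91.
Offset 18: leading byte 0xF0 = 11110000 → 4-byte char #7 = F0 90 8D 82.
Offset 22: leading byte 0xC3 = 11000011 → 2-byte char #8 = C3 B2.
Leading byte 0xC3 = 11000011 matches 110xxxxx → 2-byte sequence.
Byte 1: 0xC3 = 11000011, payload 00011 (5 bits).
Byte 2: 0xB2 = 10110010 (10xxxxxx ✓), payload 110010.
Concatenate: 00011110010 = 0xF2 (11 bits → U+00F2).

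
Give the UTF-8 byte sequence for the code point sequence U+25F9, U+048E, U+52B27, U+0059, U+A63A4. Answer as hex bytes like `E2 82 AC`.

E2 97 B9 D2 8E F1 92 AC A7 59 F2 A6 8E A4

U+25F9: 3-byte form → E2 97 B9.
U+048E: 2-byte form → D2 8E.
U+52B27: 4-byte form → F1 92 AC A7.
U+0059: 1-byte form → 59.
U+A63A4: 4-byte form → F2 A6 8E A4.
Concatenated (14 bytes): E2 97 B9 D2 8E F1 92 AC A7 59 F2 A6 8E A4.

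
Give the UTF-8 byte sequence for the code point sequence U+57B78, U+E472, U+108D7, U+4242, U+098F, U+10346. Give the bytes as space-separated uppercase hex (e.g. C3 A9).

U+57B78: 4-byte form → F1 97 AD B8.
U+E472: 3-byte form → EE 91 B2.
U+108D7: 4-byte form → F0 90 A3 97.
U+4242: 3-byte form → E4 89 82.
U+098F: 3-byte form → E0 A6 8F.
U+10346: 4-byte form → F0 90 8D 86.
Concatenated (21 bytes): F1 97 AD B8 EE 91 B2 F0 90 A3 97 E4 89 82 E0 A6 8F F0 90 8D 86.

F1 97 AD B8 EE 91 B2 F0 90 A3 97 E4 89 82 E0 A6 8F F0 90 8D 86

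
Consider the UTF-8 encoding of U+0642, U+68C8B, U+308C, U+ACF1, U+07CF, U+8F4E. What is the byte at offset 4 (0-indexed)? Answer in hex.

0xB2

U+0642 → 2-byte form D9 82 at offsets 0–1.
U+68C8B → 4-byte form F1 A8 B2 8B at offsets 2–5.
Offset 4 falls in char 2's range; it's byte 3 of F1 A8 B2 8B = 0xB2.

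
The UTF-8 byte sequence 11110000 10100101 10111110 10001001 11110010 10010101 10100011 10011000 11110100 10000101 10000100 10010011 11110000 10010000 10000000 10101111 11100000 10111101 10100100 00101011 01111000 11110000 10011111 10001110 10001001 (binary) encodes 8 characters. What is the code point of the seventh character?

Offset 0: leading byte 0xF0 = 11110000 → 4-byte char #1 = F0 A5 BE 89.
Offset 4: leading byte 0xF2 = 11110010 → 4-byte char #2 = F2 95 A3 98.
Offset 8: leading byte 0xF4 = 11110100 → 4-byte char #3 = F4 85 84 93.
Offset 12: leading byte 0xF0 = 11110000 → 4-byte char #4 = F0 90 80 AF.
Offset 16: leading byte 0xE0 = 11100000 → 3-byte char #5 = E0 BD A4.
Offset 19: leading byte 0x2B = 00101011 → 1-byte char #6 = 2B.
Offset 20: leading byte 0x78 = 01111000 → 1-byte char #7 = 78.
Leading byte 0x78 = 01111000 matches 0xxxxxxx → 1-byte sequence.
Byte 1: 0x78 = 01111000, payload 1111000 (7 bits).
Concatenate: 1111000 = 0x78 (7 bits → U+0078).

U+0078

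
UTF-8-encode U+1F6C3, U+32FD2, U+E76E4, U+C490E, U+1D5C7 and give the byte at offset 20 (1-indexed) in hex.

1-indexed offset 20 is 0-indexed offset 19.
U+1F6C3 → 4-byte form F0 9F 9B 83 at offsets 0–3.
U+32FD2 → 4-byte form F0 B2 BF 92 at offsets 4–7.
U+E76E4 → 4-byte form F3 A7 9B A4 at offsets 8–11.
U+C490E → 4-byte form F3 84 A4 8E at offsets 12–15.
U+1D5C7 → 4-byte form F0 9D 97 87 at offsets 16–19.
Offset 19 falls in char 5's range; it's byte 4 of F0 9D 97 87 = 0x87.

0x87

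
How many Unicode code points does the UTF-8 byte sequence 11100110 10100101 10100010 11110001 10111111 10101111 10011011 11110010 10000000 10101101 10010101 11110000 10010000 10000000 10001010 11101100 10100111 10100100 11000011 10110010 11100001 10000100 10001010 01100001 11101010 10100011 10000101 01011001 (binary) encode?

Byte at offset 0: 0xE6 = 11100110 → 3-byte char (#1). Advance 3.
Byte at offset 3: 0xF1 = 11110001 → 4-byte char (#2). Advance 4.
Byte at offset 7: 0xF2 = 11110010 → 4-byte char (#3). Advance 4.
Byte at offset 11: 0xF0 = 11110000 → 4-byte char (#4). Advance 4.
Byte at offset 15: 0xEC = 11101100 → 3-byte char (#5). Advance 3.
Byte at offset 18: 0xC3 = 11000011 → 2-byte char (#6). Advance 2.
Byte at offset 20: 0xE1 = 11100001 → 3-byte char (#7). Advance 3.
Byte at offset 23: 0x61 = 01100001 → 1-byte char (#8). Advance 1.
Byte at offset 24: 0xEA = 11101010 → 3-byte char (#9). Advance 3.
Byte at offset 27: 0x59 = 01011001 → 1-byte char (#10). Advance 1.
Reached end at offset 28 after 10 code points.

10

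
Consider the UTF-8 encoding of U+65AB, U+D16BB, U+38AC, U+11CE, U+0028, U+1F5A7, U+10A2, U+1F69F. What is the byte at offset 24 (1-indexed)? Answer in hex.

0x9A

1-indexed offset 24 is 0-indexed offset 23.
U+65AB → 3-byte form E6 96 AB at offsets 0–2.
U+D16BB → 4-byte form F3 91 9A BB at offsets 3–6.
U+38AC → 3-byte form E3 A2 AC at offsets 7–9.
U+11CE → 3-byte form E1 87 8E at offsets 10–12.
U+0028 → 1-byte form 28 at offsets 13–13.
U+1F5A7 → 4-byte form F0 9F 96 A7 at offsets 14–17.
U+10A2 → 3-byte form E1 82 A2 at offsets 18–20.
U+1F69F → 4-byte form F0 9F 9A 9F at offsets 21–24.
Offset 23 falls in char 8's range; it's byte 3 of F0 9F 9A 9F = 0x9A.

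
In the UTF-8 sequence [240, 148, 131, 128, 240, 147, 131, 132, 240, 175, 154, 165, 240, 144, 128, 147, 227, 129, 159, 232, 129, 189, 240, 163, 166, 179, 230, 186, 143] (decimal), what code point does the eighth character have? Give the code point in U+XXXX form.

Offset 0: leading byte 0xF0 = 11110000 → 4-byte char #1 = F0 94 83 80.
Offset 4: leading byte 0xF0 = 11110000 → 4-byte char #2 = F0 93 83 84.
Offset 8: leading byte 0xF0 = 11110000 → 4-byte char #3 = F0 AF 9A A5.
Offset 12: leading byte 0xF0 = 11110000 → 4-byte char #4 = F0 90 80 93.
Offset 16: leading byte 0xE3 = 11100011 → 3-byte char #5 = E3 81 9F.
Offset 19: leading byte 0xE8 = 11101000 → 3-byte char #6 = E8 81 BD.
Offset 22: leading byte 0xF0 = 11110000 → 4-byte char #7 = F0 A3 A6 B3.
Offset 26: leading byte 0xE6 = 11100110 → 3-byte char #8 = E6 BA 8F.
Leading byte 0xE6 = 11100110 matches 1110xxxx → 3-byte sequence.
Byte 1: 0xE6 = 11100110, payload 0110 (4 bits).
Byte 2: 0xBA = 10111010 (10xxxxxx ✓), payload 111010.
Byte 3: 0x8F = 10001111 (10xxxxxx ✓), payload 001111.
Concatenate: 0110111010001111 = 0x6E8F (16 bits → U+6E8F).

U+6E8F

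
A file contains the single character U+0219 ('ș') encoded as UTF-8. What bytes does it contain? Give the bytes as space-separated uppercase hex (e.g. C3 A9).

U+0219 = 0x219 = 537 decimal. In range U+0080–U+07FF → 2-byte form: 110xxxxx 10xxxxxx.
Binary (11 bits): 01000011001.
Split 5+6: 01000 | 011001.
Byte 1: 11001000 = 0xC8.
Byte 2: 10011001 = 0x99.

C8 99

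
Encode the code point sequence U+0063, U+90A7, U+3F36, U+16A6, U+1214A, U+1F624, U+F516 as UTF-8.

U+0063: 1-byte form → 63.
U+90A7: 3-byte form → E9 82 A7.
U+3F36: 3-byte form → E3 BC B6.
U+16A6: 3-byte form → E1 9A A6.
U+1214A: 4-byte form → F0 92 85 8A.
U+1F624: 4-byte form → F0 9F 98 A4.
U+F516: 3-byte form → EF 94 96.
Concatenated (21 bytes): 63 E9 82 A7 E3 BC B6 E1 9A A6 F0 92 85 8A F0 9F 98 A4 EF 94 96.

63 E9 82 A7 E3 BC B6 E1 9A A6 F0 92 85 8A F0 9F 98 A4 EF 94 96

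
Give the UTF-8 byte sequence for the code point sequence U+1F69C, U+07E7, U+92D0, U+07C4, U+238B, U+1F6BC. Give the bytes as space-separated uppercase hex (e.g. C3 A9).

U+1F69C: 4-byte form → F0 9F 9A 9C.
U+07E7: 2-byte form → DF A7.
U+92D0: 3-byte form → E9 8B 90.
U+07C4: 2-byte form → DF 84.
U+238B: 3-byte form → E2 8E 8B.
U+1F6BC: 4-byte form → F0 9F 9A BC.
Concatenated (18 bytes): F0 9F 9A 9C DF A7 E9 8B 90 DF 84 E2 8E 8B F0 9F 9A BC.

F0 9F 9A 9C DF A7 E9 8B 90 DF 84 E2 8E 8B F0 9F 9A BC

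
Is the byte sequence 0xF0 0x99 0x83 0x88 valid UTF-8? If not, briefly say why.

Leading byte 0xF0 = 11110000 → 4-byte form.
Continuation bytes 0x99=10011001, 0x83=10000011, 0x88=10001000 all match 10xxxxxx.
Decoded value 0x190C8 is ≥ 0x10000 (shortest form) and not a surrogate.

valid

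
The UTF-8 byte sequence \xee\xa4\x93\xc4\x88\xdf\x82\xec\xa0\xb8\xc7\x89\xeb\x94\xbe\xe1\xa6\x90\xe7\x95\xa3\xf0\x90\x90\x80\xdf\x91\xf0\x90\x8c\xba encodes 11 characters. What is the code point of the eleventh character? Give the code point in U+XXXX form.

U+1033A

Offset 0: leading byte 0xEE = 11101110 → 3-byte char #1 = EE A4 93.
Offset 3: leading byte 0xC4 = 11000100 → 2-byte char #2 = C4 88.
Offset 5: leading byte 0xDF = 11011111 → 2-byte char #3 = DF 82.
Offset 7: leading byte 0xEC = 11101100 → 3-byte char #4 = EC A0 B8.
Offset 10: leading byte 0xC7 = 11000111 → 2-byte char #5 = C7 89.
Offset 12: leading byte 0xEB = 11101011 → 3-byte char #6 = EB 94 BE.
Offset 15: leading byte 0xE1 = 11100001 → 3-byte char #7 = E1 A6 90.
Offset 18: leading byte 0xE7 = 11100111 → 3-byte char #8 = E7 95 A3.
Offset 21: leading byte 0xF0 = 11110000 → 4-byte char #9 = F0 90 90 80.
Offset 25: leading byte 0xDF = 11011111 → 2-byte char #10 = DF 91.
Offset 27: leading byte 0xF0 = 11110000 → 4-byte char #11 = F0 90 8C BA.
Leading byte 0xF0 = 11110000 matches 11110xxx → 4-byte sequence.
Byte 1: 0xF0 = 11110000, payload 000 (3 bits).
Byte 2: 0x90 = 10010000 (10xxxxxx ✓), payload 010000.
Byte 3: 0x8C = 10001100 (10xxxxxx ✓), payload 001100.
Byte 4: 0xBA = 10111010 (10xxxxxx ✓), payload 111010.
Concatenate: 000010000001100111010 = 0x1033A (21 bits → U+1033A).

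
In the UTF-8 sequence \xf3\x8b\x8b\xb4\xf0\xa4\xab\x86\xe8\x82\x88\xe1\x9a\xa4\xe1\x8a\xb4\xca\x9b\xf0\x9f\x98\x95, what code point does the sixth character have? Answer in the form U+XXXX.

Offset 0: leading byte 0xF3 = 11110011 → 4-byte char #1 = F3 8B 8B B4.
Offset 4: leading byte 0xF0 = 11110000 → 4-byte char #2 = F0 A4 AB 86.
Offset 8: leading byte 0xE8 = 11101000 → 3-byte char #3 = E8 82 88.
Offset 11: leading byte 0xE1 = 11100001 → 3-byte char #4 = E1 9A A4.
Offset 14: leading byte 0xE1 = 11100001 → 3-byte char #5 = E1 8A B4.
Offset 17: leading byte 0xCA = 11001010 → 2-byte char #6 = CA 9B.
Leading byte 0xCA = 11001010 matches 110xxxxx → 2-byte sequence.
Byte 1: 0xCA = 11001010, payload 01010 (5 bits).
Byte 2: 0x9B = 10011011 (10xxxxxx ✓), payload 011011.
Concatenate: 01010011011 = 0x29B (11 bits → U+029B).

U+029B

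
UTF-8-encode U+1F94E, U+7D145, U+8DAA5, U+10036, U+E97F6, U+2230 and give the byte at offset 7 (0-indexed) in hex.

U+1F94E → 4-byte form F0 9F A5 8E at offsets 0–3.
U+7D145 → 4-byte form F1 BD 85 85 at offsets 4–7.
Offset 7 falls in char 2's range; it's byte 4 of F1 BD 85 85 = 0x85.

0x85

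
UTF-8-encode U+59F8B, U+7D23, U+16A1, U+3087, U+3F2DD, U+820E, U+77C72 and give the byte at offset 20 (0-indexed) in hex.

U+59F8B → 4-byte form F1 99 BE 8B at offsets 0–3.
U+7D23 → 3-byte form E7 B4 A3 at offsets 4–6.
U+16A1 → 3-byte form E1 9A A1 at offsets 7–9.
U+3087 → 3-byte form E3 82 87 at offsets 10–12.
U+3F2DD → 4-byte form F0 BF 8B 9D at offsets 13–16.
U+820E → 3-byte form E8 88 8E at offsets 17–19.
U+77C72 → 4-byte form F1 B7 B1 B2 at offsets 20–23.
Offset 20 falls in char 7's range; it's byte 1 of F1 B7 B1 B2 = 0xF1.

0xF1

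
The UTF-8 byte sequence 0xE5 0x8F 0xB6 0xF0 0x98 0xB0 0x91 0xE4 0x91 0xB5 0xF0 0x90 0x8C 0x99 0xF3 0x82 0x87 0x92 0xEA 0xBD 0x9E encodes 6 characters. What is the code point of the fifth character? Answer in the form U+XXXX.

Offset 0: leading byte 0xE5 = 11100101 → 3-byte char #1 = E5 8F B6.
Offset 3: leading byte 0xF0 = 11110000 → 4-byte char #2 = F0 98 B0 91.
Offset 7: leading byte 0xE4 = 11100100 → 3-byte char #3 = E4 91 B5.
Offset 10: leading byte 0xF0 = 11110000 → 4-byte char #4 = F0 90 8C 99.
Offset 14: leading byte 0xF3 = 11110011 → 4-byte char #5 = F3 82 87 92.
Leading byte 0xF3 = 11110011 matches 11110xxx → 4-byte sequence.
Byte 1: 0xF3 = 11110011, payload 011 (3 bits).
Byte 2: 0x82 = 10000010 (10xxxxxx ✓), payload 000010.
Byte 3: 0x87 = 10000111 (10xxxxxx ✓), payload 000111.
Byte 4: 0x92 = 10010010 (10xxxxxx ✓), payload 010010.
Concatenate: 011000010000111010010 = 0xC21D2 (21 bits → U+C21D2).

U+C21D2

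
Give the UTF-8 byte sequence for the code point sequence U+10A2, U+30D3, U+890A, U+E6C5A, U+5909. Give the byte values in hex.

U+10A2: 3-byte form → E1 82 A2.
U+30D3: 3-byte form → E3 83 93.
U+890A: 3-byte form → E8 A4 8A.
U+E6C5A: 4-byte form → F3 A6 B1 9A.
U+5909: 3-byte form → E5 A4 89.
Concatenated (16 bytes): E1 82 A2 E3 83 93 E8 A4 8A F3 A6 B1 9A E5 A4 89.

E1 82 A2 E3 83 93 E8 A4 8A F3 A6 B1 9A E5 A4 89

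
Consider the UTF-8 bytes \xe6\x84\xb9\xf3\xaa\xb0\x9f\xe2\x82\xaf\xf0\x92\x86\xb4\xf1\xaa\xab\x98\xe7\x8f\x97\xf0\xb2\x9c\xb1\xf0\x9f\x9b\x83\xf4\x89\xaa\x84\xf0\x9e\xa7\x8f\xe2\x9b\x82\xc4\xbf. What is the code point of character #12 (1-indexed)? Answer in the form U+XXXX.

Offset 0: leading byte 0xE6 = 11100110 → 3-byte char #1 = E6 84 B9.
Offset 3: leading byte 0xF3 = 11110011 → 4-byte char #2 = F3 AA B0 9F.
Offset 7: leading byte 0xE2 = 11100010 → 3-byte char #3 = E2 82 AF.
Offset 10: leading byte 0xF0 = 11110000 → 4-byte char #4 = F0 92 86 B4.
Offset 14: leading byte 0xF1 = 11110001 → 4-byte char #5 = F1 AA AB 98.
Offset 18: leading byte 0xE7 = 11100111 → 3-byte char #6 = E7 8F 97.
Offset 21: leading byte 0xF0 = 11110000 → 4-byte char #7 = F0 B2 9C B1.
Offset 25: leading byte 0xF0 = 11110000 → 4-byte char #8 = F0 9F 9B 83.
Offset 29: leading byte 0xF4 = 11110100 → 4-byte char #9 = F4 89 AA 84.
Offset 33: leading byte 0xF0 = 11110000 → 4-byte char #10 = F0 9E A7 8F.
Offset 37: leading byte 0xE2 = 11100010 → 3-byte char #11 = E2 9B 82.
Offset 40: leading byte 0xC4 = 11000100 → 2-byte char #12 = C4 BF.
Leading byte 0xC4 = 11000100 matches 110xxxxx → 2-byte sequence.
Byte 1: 0xC4 = 11000100, payload 00100 (5 bits).
Byte 2: 0xBF = 10111111 (10xxxxxx ✓), payload 111111.
Concatenate: 00100111111 = 0x13F (11 bits → U+013F).

U+013F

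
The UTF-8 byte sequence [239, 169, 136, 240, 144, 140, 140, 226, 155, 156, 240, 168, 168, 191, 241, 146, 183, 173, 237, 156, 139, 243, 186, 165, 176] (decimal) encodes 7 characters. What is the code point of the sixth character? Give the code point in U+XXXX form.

Offset 0: leading byte 0xEF = 11101111 → 3-byte char #1 = EF A9 88.
Offset 3: leading byte 0xF0 = 11110000 → 4-byte char #2 = F0 90 8C 8C.
Offset 7: leading byte 0xE2 = 11100010 → 3-byte char #3 = E2 9B 9C.
Offset 10: leading byte 0xF0 = 11110000 → 4-byte char #4 = F0 A8 A8 BF.
Offset 14: leading byte 0xF1 = 11110001 → 4-byte char #5 = F1 92 B7 AD.
Offset 18: leading byte 0xED = 11101101 → 3-byte char #6 = ED 9C 8B.
Leading byte 0xED = 11101101 matches 1110xxxx → 3-byte sequence.
Byte 1: 0xED = 11101101, payload 1101 (4 bits).
Byte 2: 0x9C = 10011100 (10xxxxxx ✓), payload 011100.
Byte 3: 0x8B = 10001011 (10xxxxxx ✓), payload 001011.
Concatenate: 1101011100001011 = 0xD70B (16 bits → U+D70B).

U+D70B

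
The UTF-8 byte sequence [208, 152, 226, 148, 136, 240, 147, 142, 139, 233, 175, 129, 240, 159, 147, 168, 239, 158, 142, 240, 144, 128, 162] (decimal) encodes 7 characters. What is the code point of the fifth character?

U+1F4E8

Offset 0: leading byte 0xD0 = 11010000 → 2-byte char #1 = D0 98.
Offset 2: leading byte 0xE2 = 11100010 → 3-byte char #2 = E2 94 88.
Offset 5: leading byte 0xF0 = 11110000 → 4-byte char #3 = F0 93 8E 8B.
Offset 9: leading byte 0xE9 = 11101001 → 3-byte char #4 = E9 AF 81.
Offset 12: leading byte 0xF0 = 11110000 → 4-byte char #5 = F0 9F 93 A8.
Leading byte 0xF0 = 11110000 matches 11110xxx → 4-byte sequence.
Byte 1: 0xF0 = 11110000, payload 000 (3 bits).
Byte 2: 0x9F = 10011111 (10xxxxxx ✓), payload 011111.
Byte 3: 0x93 = 10010011 (10xxxxxx ✓), payload 010011.
Byte 4: 0xA8 = 10101000 (10xxxxxx ✓), payload 101000.
Concatenate: 000011111010011101000 = 0x1F4E8 (21 bits → U+1F4E8).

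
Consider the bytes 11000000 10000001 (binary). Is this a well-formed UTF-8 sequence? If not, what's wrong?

invalid (overlong encoding)

Leading byte 0xC0 = 11000000 → 2-byte form.
Continuation bytes all match 10xxxxxx. Payload decodes to 0x1.
But 0x1 < 0x80, the minimum for a 2-byte sequence — this is an overlong encoding.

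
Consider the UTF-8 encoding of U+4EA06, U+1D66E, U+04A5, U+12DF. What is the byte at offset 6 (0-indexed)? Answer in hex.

U+4EA06 → 4-byte form F1 8E A8 86 at offsets 0–3.
U+1D66E → 4-byte form F0 9D 99 AE at offsets 4–7.
Offset 6 falls in char 2's range; it's byte 3 of F0 9D 99 AE = 0x99.

0x99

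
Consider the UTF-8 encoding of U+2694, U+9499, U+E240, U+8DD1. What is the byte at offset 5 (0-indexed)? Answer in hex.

0x99

U+2694 → 3-byte form E2 9A 94 at offsets 0–2.
U+9499 → 3-byte form E9 92 99 at offsets 3–5.
Offset 5 falls in char 2's range; it's byte 3 of E9 92 99 = 0x99.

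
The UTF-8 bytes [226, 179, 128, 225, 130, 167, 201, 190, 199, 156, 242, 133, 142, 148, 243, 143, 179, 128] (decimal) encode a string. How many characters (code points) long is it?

6

Byte at offset 0: 0xE2 = 11100010 → 3-byte char (#1). Advance 3.
Byte at offset 3: 0xE1 = 11100001 → 3-byte char (#2). Advance 3.
Byte at offset 6: 0xC9 = 11001001 → 2-byte char (#3). Advance 2.
Byte at offset 8: 0xC7 = 11000111 → 2-byte char (#4). Advance 2.
Byte at offset 10: 0xF2 = 11110010 → 4-byte char (#5). Advance 4.
Byte at offset 14: 0xF3 = 11110011 → 4-byte char (#6). Advance 4.
Reached end at offset 18 after 6 code points.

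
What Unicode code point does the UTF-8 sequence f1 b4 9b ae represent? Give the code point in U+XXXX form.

Leading byte 0xF1 = 11110001 matches 11110xxx → 4-byte sequence.
Byte 1: 0xF1 = 11110001, payload 001 (3 bits).
Byte 2: 0xB4 = 10110100 (10xxxxxx ✓), payload 110100.
Byte 3: 0x9B = 10011011 (10xxxxxx ✓), payload 011011.
Byte 4: 0xAE = 10101110 (10xxxxxx ✓), payload 101110.
Concatenate: 001110100011011101110 = 0x746EE (21 bits → U+746EE).

U+746EE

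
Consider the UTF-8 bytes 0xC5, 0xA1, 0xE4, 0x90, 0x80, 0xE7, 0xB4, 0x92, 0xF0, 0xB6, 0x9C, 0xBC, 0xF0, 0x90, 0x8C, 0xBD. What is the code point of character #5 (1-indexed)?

U+1033D

Offset 0: leading byte 0xC5 = 11000101 → 2-byte char #1 = C5 A1.
Offset 2: leading byte 0xE4 = 11100100 → 3-byte char #2 = E4 90 80.
Offset 5: leading byte 0xE7 = 11100111 → 3-byte char #3 = E7 B4 92.
Offset 8: leading byte 0xF0 = 11110000 → 4-byte char #4 = F0 B6 9C BC.
Offset 12: leading byte 0xF0 = 11110000 → 4-byte char #5 = F0 90 8C BD.
Leading byte 0xF0 = 11110000 matches 11110xxx → 4-byte sequence.
Byte 1: 0xF0 = 11110000, payload 000 (3 bits).
Byte 2: 0x90 = 10010000 (10xxxxxx ✓), payload 010000.
Byte 3: 0x8C = 10001100 (10xxxxxx ✓), payload 001100.
Byte 4: 0xBD = 10111101 (10xxxxxx ✓), payload 111101.
Concatenate: 000010000001100111101 = 0x1033D (21 bits → U+1033D).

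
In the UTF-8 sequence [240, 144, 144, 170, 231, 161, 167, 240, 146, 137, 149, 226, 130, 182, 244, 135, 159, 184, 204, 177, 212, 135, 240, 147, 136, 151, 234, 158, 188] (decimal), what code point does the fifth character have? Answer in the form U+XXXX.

Offset 0: leading byte 0xF0 = 11110000 → 4-byte char #1 = F0 90 90 AA.
Offset 4: leading byte 0xE7 = 11100111 → 3-byte char #2 = E7 A1 A7.
Offset 7: leading byte 0xF0 = 11110000 → 4-byte char #3 = F0 92 89 95.
Offset 11: leading byte 0xE2 = 11100010 → 3-byte char #4 = E2 82 B6.
Offset 14: leading byte 0xF4 = 11110100 → 4-byte char #5 = F4 87 9F B8.
Leading byte 0xF4 = 11110100 matches 11110xxx → 4-byte sequence.
Byte 1: 0xF4 = 11110100, payload 100 (3 bits).
Byte 2: 0x87 = 10000111 (10xxxxxx ✓), payload 000111.
Byte 3: 0x9F = 10011111 (10xxxxxx ✓), payload 011111.
Byte 4: 0xB8 = 10111000 (10xxxxxx ✓), payload 111000.
Concatenate: 100000111011111111000 = 0x1077F8 (21 bits → U+1077F8).

U+1077F8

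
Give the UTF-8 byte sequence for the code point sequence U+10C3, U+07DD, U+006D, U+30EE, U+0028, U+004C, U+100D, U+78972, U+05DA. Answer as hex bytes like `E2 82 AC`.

U+10C3: 3-byte form → E1 83 83.
U+07DD: 2-byte form → DF 9D.
U+006D: 1-byte form → 6D.
U+30EE: 3-byte form → E3 83 AE.
U+0028: 1-byte form → 28.
U+004C: 1-byte form → 4C.
U+100D: 3-byte form → E1 80 8D.
U+78972: 4-byte form → F1 B8 A5 B2.
U+05DA: 2-byte form → D7 9A.
Concatenated (20 bytes): E1 83 83 DF 9D 6D E3 83 AE 28 4C E1 80 8D F1 B8 A5 B2 D7 9A.

E1 83 83 DF 9D 6D E3 83 AE 28 4C E1 80 8D F1 B8 A5 B2 D7 9A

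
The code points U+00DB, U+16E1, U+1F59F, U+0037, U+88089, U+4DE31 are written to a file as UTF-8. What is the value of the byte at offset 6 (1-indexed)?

0xF0

1-indexed offset 6 is 0-indexed offset 5.
U+00DB → 2-byte form C3 9B at offsets 0–1.
U+16E1 → 3-byte form E1 9B A1 at offsets 2–4.
U+1F59F → 4-byte form F0 9F 96 9F at offsets 5–8.
Offset 5 falls in char 3's range; it's byte 1 of F0 9F 96 9F = 0xF0.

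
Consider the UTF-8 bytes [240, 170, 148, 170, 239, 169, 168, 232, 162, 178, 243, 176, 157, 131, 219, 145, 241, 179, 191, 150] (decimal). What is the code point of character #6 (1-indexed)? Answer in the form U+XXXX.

U+73FD6

Offset 0: leading byte 0xF0 = 11110000 → 4-byte char #1 = F0 AA 94 AA.
Offset 4: leading byte 0xEF = 11101111 → 3-byte char #2 = EF A9 A8.
Offset 7: leading byte 0xE8 = 11101000 → 3-byte char #3 = E8 A2 B2.
Offset 10: leading byte 0xF3 = 11110011 → 4-byte char #4 = F3 B0 9D 83.
Offset 14: leading byte 0xDB = 11011011 → 2-byte char #5 = DB 91.
Offset 16: leading byte 0xF1 = 11110001 → 4-byte char #6 = F1 B3 BF 96.
Leading byte 0xF1 = 11110001 matches 11110xxx → 4-byte sequence.
Byte 1: 0xF1 = 11110001, payload 001 (3 bits).
Byte 2: 0xB3 = 10110011 (10xxxxxx ✓), payload 110011.
Byte 3: 0xBF = 10111111 (10xxxxxx ✓), payload 111111.
Byte 4: 0x96 = 10010110 (10xxxxxx ✓), payload 010110.
Concatenate: 001110011111111010110 = 0x73FD6 (21 bits → U+73FD6).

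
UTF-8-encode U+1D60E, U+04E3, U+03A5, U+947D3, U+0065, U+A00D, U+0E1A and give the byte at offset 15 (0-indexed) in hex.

U+1D60E → 4-byte form F0 9D 98 8E at offsets 0–3.
U+04E3 → 2-byte form D3 A3 at offsets 4–5.
U+03A5 → 2-byte form CE A5 at offsets 6–7.
U+947D3 → 4-byte form F2 94 9F 93 at offsets 8–11.
U+0065 → 1-byte form 65 at offsets 12–12.
U+A00D → 3-byte form EA 80 8D at offsets 13–15.
Offset 15 falls in char 6's range; it's byte 3 of EA 80 8D = 0x8D.

0x8D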